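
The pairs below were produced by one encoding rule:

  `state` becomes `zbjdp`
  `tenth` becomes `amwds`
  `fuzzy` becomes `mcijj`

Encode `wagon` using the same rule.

dipyy

In state: s→z is +7, t→b is +8, a→j is +9, t→d is +10 — the shift increases by 1 each position. Letter i (0-indexed) is shifted by i+7, so successive shifts are 7, 8, 9, ….
On wagon: w+7=d, a+8=i, g+9=p, o+10=y, n+11=y.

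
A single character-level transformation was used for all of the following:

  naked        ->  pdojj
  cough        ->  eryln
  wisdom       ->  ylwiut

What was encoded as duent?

brain

In naked: n→p is +2, a→d is +3, k→o is +4, e→j is +5 — the shift increases by 1 each position. Each letter shifts forward by (position + 2), i.e. 2, 3, 4, … — the shift grows by one for each successive letter.
Undoing it on duent: d−2=b, u−3=r, e−4=a, n−5=i, t−6=n.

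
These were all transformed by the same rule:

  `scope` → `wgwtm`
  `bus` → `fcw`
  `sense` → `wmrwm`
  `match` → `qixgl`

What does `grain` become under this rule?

The shift depends on letter class: consonant s→w is +4, but vowel o→w is +8. Vowels shift forward by 8 and consonants shift forward by 4.
Applying it to grain: g(cons)+4=k, r(cons)+4=v, a(vowel)+8=i, i(vowel)+8=q, n(cons)+4=r.

kviqr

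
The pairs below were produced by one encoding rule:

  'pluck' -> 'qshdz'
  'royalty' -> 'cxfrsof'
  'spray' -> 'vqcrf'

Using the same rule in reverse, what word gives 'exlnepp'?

p(15)→q(16) and l(11)→s(18) fit y≡19x+17 (mod 26); the inverse of 19 mod 26 is 11. Each letter's alphabet position (a=0..z=25) is mapped through 19·x+17 mod 26 — an affine cipher.
Reversing it on exlnepp: e(4)→11·(4−17)≡13=n; x(23)→11·(23−17)≡14=o; l(11)→11·(11−17)≡12=m; n(13)→11·(13−17)≡8=i; e(4)→11·(4−17)≡13=n; p(15)→11·(15−17)≡4=e; p(15)→11·(15−17)≡4=e (all mod 26).

nominee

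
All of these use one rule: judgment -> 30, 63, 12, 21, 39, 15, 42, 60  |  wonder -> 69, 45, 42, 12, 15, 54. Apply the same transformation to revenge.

54, 15, 66, 15, 42, 21, 15

j(#10)→30 and u(#21)→63: differences scale by 3, so n = 3·pos + 0. The formula is n = 3×(alphabet index, a=1).
For revenge: r=18→54, e=5→15, v=22→66, e=5→15, n=14→42, g=7→21, e=5→15.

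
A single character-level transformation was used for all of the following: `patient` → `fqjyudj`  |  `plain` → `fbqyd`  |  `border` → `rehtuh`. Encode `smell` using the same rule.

icubb

Compare letters: p→f is +16, a→q is +16, t→j is +16 — a constant shift. It's a constant shift of +16 (ROT16).
For smell: s+16=i, m+16=c, e+16=u, l+16=b, l+16=b.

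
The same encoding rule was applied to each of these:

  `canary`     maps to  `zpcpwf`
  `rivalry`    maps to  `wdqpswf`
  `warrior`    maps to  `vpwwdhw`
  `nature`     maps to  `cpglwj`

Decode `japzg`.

c(2)→z(25) and a(0)→p(15) fit y≡5x+15 (mod 26); the inverse of 5 mod 26 is 21. Each letter's alphabet position (a=0..z=25) is mapped through 5·x+15 mod 26 — an affine cipher.
Reversing it on japzg: j(9)→21·(9−15)≡4=e; a(0)→21·(0−15)≡23=x; p(15)→21·(15−15)≡0=a; z(25)→21·(25−15)≡2=c; g(6)→21·(6−15)≡19=t (all mod 26).

exact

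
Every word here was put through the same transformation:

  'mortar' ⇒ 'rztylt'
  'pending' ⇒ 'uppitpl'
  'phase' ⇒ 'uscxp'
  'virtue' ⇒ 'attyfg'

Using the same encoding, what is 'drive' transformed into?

ickap

Shifts by position in mortar: pos 0: m→r (+5), pos 1: o→z (+11), pos 2: r→t (+2), pos 3: t→y (+5), pos 4: a→l (+11), pos 5: r→t (+2) — repeating every 3. A repeating key of period 3 is used — shifts +5, +11, +2 over and over.
Applying it to drive: d+5=i, r+11=c, i+2=k, v+5=a, e+11=p.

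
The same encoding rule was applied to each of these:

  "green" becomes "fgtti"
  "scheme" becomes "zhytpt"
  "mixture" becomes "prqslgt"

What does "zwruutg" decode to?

slipper

Treating letters as 0–25, the rule is x ↦ 19x + 21 (mod 26).
Undoing it on zwruutg: z(25)→11·(25−21)≡18=s; w(22)→11·(22−21)≡11=l; r(17)→11·(17−21)≡8=i; u(20)→11·(20−21)≡15=p; u(20)→11·(20−21)≡15=p; t(19)→11·(19−21)≡4=e; g(6)→11·(6−21)≡17=r (all mod 26).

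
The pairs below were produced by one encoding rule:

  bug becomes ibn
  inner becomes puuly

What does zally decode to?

steer

Every letter moves 7 places later in the alphabet, wrapping around z→a.
Reversing it on zally: z−7=s, a−7=t, l−7=e, l−7=e, y−7=r.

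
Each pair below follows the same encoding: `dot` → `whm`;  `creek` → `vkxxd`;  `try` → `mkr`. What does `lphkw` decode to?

sword

Compare letters: d→w is +19, o→h is +19, t→m is +19 — a constant shift. Each letter is shifted forward by 19 in the alphabet (a Caesar shift of +19).
Undoing it on lphkw: l−19=s, p−19=w, h−19=o, k−19=r, w−19=d.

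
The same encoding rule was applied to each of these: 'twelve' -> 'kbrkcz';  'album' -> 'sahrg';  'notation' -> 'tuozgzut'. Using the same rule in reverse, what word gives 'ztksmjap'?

judgment

Read the word backwards and shift each letter +6.
Reversing it on ztksmjap: shift back: z−6=t, t−6=n, k−6=e, s−6=m, m−6=g, j−6=d, a−6=u, p−6=j → tnemgduj; then reverse → judgment.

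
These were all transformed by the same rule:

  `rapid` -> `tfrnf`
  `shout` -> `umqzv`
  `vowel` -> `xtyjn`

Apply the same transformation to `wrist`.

ywkxv

Shifts by position in rapid: pos 0: r→t (+2), pos 1: a→f (+5), pos 2: p→r (+2), pos 3: i→n (+5) — repeating every 2. A repeating key of period 2 is used — shifts +2, +5 over and over.
Applying it to wrist: w+2=y, r+5=w, i+2=k, s+5=x, t+2=v.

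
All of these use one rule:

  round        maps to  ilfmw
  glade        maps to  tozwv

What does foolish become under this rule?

Each pair mirrors across the alphabet (r↔i, o↔l, u↔f): positions sum to 25. Letters are reflected about the middle of the alphabet (position → 25−position): Atbash.
On foolish: f↔u, o↔l, o↔l, l↔o, i↔r, s↔h, h↔s.

ullorhs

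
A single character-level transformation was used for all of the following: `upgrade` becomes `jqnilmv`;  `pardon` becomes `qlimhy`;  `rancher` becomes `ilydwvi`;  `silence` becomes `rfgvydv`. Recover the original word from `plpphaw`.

u(20)→j(9) and p(15)→q(16) fit y≡9x+11 (mod 26); the inverse of 9 mod 26 is 3. Treating letters as 0–25, the rule is x ↦ 9x + 11 (mod 26).
Reversing it on plpphaw: p(15)→3·(15−11)≡12=m; l(11)→3·(11−11)≡0=a; p(15)→3·(15−11)≡12=m; p(15)→3·(15−11)≡12=m; h(7)→3·(7−11)≡14=o; a(0)→3·(0−11)≡19=t; w(22)→3·(22−11)≡7=h (all mod 26).

mammoth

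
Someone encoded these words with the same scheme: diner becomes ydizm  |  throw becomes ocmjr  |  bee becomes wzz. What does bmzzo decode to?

Compare letters: d→y is +21, i→d is +21, n→i is +21 — a constant shift. Each letter is shifted forward by 21 in the alphabet (a Caesar shift of +21).
Undoing it on bmzzo: b−21=g, m−21=r, z−21=e, z−21=e, o−21=t.

greet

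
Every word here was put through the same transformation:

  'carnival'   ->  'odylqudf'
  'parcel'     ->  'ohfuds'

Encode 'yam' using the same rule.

The word is reversed, then every letter is shifted forward by 3.
On yam: reverse → may; then shift: m+3=p, a+3=d, y+3=b.

pdb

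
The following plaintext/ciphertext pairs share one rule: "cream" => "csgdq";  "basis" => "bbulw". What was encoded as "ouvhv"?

In cream: c→c is +0, r→s is +1, e→g is +2, a→d is +3 — the shift increases by 1 each position. The shift increases by 1 at each position, starting from +0: 0, 1, 2, ….
Undoing it on ouvhv: o−0=o, u−1=t, v−2=t, h−3=e, v−4=r.

otter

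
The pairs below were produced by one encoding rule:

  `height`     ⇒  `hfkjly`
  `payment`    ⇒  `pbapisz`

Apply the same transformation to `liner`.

In height: h→h is +0, e→f is +1, i→k is +2, g→j is +3 — the shift increases by 1 each position. Each letter shifts forward by its position index (0, 1, 2, …) — the shift grows by one for each successive letter.
On liner: l+0=l, i+1=j, n+2=p, e+3=h, r+4=v.

ljphv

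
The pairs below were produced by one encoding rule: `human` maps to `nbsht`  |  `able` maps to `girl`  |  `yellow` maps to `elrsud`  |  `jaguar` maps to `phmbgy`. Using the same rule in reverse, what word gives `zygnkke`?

tragedy

Shifts by position in human: pos 0: h→n (+6), pos 1: u→b (+7), pos 2: m→s (+6), pos 3: a→h (+7) — repeating every 2. The shifts repeat in a cycle of length 2: positions 0,1,… shift by +6, +7, then the pattern repeats.
Undoing it on zygnkke: z−6=t, y−7=r, g−6=a, n−7=g, k−6=e, k−7=d, e−6=y.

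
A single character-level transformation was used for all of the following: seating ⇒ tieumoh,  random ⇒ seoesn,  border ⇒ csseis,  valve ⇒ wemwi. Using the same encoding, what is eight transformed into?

imhiu

The rule splits by letter class: vowels +4, consonants +1.
For eight: e(vowel)+4=i, i(vowel)+4=m, g(cons)+1=h, h(cons)+1=i, t(cons)+1=u.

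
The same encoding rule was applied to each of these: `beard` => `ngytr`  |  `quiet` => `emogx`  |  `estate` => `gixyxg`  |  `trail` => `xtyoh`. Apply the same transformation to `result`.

b(1)→n(13) and e(4)→g(6) fit y≡15x+24 (mod 26); the inverse of 15 mod 26 is 7. This is an affine cipher: with a=0,…,z=25, each position x becomes (15x+24) mod 26.
On result: r(17)→15·17+24≡19=t; e(4)→15·4+24≡6=g; s(18)→15·18+24≡8=i; u(20)→15·20+24≡12=m; l(11)→15·11+24≡7=h; t(19)→15·19+24≡23=x (all mod 26).

tgimhx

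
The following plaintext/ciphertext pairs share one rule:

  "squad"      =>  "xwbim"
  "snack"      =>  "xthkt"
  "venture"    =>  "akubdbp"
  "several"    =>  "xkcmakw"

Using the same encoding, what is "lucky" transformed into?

qajsh

In squad: s→x is +5, q→w is +6, u→b is +7, a→i is +8 — the shift increases by 1 each position. Letter i (0-indexed) is shifted by i+5, so successive shifts are 5, 6, 7, ….
On lucky: l+5=q, u+6=a, c+7=j, k+8=s, y+9=h.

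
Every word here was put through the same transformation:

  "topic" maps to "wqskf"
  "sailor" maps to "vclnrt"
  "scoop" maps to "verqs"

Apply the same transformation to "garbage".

jcuddih

Shifts by position in topic: pos 0: t→w (+3), pos 1: o→q (+2), pos 2: p→s (+3), pos 3: i→k (+2) — repeating every 2. The shifts repeat in a cycle of length 2: positions 0,1,… shift by +3, +2, then the pattern repeats.
On garbage: g+3=j, a+2=c, r+3=u, b+2=d, a+3=d, g+2=i, e+3=h.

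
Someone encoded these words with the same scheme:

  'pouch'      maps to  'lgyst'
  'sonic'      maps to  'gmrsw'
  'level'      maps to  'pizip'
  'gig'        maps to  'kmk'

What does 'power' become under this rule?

viast

The output letters match the input read backwards, each shifted +4: pouch reversed is hcuop. Read the word backwards and shift each letter +4.
Applying it to power: reverse → rewop; then shift: r+4=v, e+4=i, w+4=a, o+4=s, p+4=t.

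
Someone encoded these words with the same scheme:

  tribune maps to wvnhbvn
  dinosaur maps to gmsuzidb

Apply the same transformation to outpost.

Each letter shifts forward by (position + 3), i.e. 3, 4, 5, … — the shift grows by one for each successive letter.
Applying it to outpost: o+3=r, u+4=y, t+5=y, p+6=v, o+7=v, s+8=a, t+9=c.

ryyvvac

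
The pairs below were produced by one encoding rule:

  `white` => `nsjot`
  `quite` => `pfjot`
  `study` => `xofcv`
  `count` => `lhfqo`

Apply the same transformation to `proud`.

yghfc

w(22)→n(13) and h(7)→s(18) fit y≡17x+3 (mod 26); the inverse of 17 mod 26 is 23. Treating letters as 0–25, the rule is x ↦ 17x + 3 (mod 26).
For proud: p(15)→17·15+3≡24=y; r(17)→17·17+3≡6=g; o(14)→17·14+3≡7=h; u(20)→17·20+3≡5=f; d(3)→17·3+3≡2=c (all mod 26).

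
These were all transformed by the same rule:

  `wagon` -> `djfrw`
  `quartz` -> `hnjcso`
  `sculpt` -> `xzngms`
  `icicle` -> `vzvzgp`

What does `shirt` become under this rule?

xavcs

w(22)→d(3) and a(0)→j(9) fit y≡21x+9 (mod 26); the inverse of 21 mod 26 is 5. This is an affine cipher: with a=0,…,z=25, each position x becomes (21x+9) mod 26.
For shirt: s(18)→21·18+9≡23=x; h(7)→21·7+9≡0=a; i(8)→21·8+9≡21=v; r(17)→21·17+9≡2=c; t(19)→21·19+9≡18=s (all mod 26).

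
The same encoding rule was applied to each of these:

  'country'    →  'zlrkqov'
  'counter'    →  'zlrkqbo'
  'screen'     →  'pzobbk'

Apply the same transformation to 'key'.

Compare letters: c→z is +23, o→l is +23, u→r is +23 — a constant shift. This is a Caesar cipher with shift 23.
Applying it to key: k+23=h, e+23=b, y+23=v.

hbv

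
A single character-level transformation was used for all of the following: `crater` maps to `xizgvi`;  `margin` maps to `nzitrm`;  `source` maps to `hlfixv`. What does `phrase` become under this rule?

ksizhv

Letters are reflected about the middle of the alphabet (position → 25−position): Atbash.
For phrase: p↔k, h↔s, r↔i, a↔z, s↔h, e↔v.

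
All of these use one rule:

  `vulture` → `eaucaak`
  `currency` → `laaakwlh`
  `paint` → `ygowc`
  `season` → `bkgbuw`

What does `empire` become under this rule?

kvyoak

The shift depends on letter class: consonant v→e is +9, but vowel u→a is +6. The rule splits by letter class: vowels +6, consonants +9.
On empire: e(vowel)+6=k, m(cons)+9=v, p(cons)+9=y, i(vowel)+6=o, r(cons)+9=a, e(vowel)+6=k.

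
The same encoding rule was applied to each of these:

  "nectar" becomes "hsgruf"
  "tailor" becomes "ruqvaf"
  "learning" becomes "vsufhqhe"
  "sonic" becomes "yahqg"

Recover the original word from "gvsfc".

clerk

This is an affine cipher: with a=0,…,z=25, each position x becomes (19x+20) mod 26.
Decoding gvsfc: g(6)→11·(6−20)≡2=c; v(21)→11·(21−20)≡11=l; s(18)→11·(18−20)≡4=e; f(5)→11·(5−20)≡17=r; c(2)→11·(2−20)≡10=k (all mod 26).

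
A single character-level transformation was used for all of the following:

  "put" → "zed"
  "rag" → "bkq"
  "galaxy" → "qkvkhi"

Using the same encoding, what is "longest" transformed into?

Compare letters: p→z is +10, u→e is +10, t→d is +10 — a constant shift. This is a Caesar cipher with shift 10.
Applying it to longest: l+10=v, o+10=y, n+10=x, g+10=q, e+10=o, s+10=c, t+10=d.

vyxqocd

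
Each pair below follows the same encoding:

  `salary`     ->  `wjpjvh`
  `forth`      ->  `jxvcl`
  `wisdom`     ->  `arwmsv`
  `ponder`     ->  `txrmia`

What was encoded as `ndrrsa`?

junior

Shifts by position in salary: pos 0: s→w (+4), pos 1: a→j (+9), pos 2: l→p (+4), pos 3: a→j (+9) — repeating every 2. It's a Vigenère-style cipher with numeric key [4,9]: position i shifts by key[i mod 2].
Reversing it on ndrrsa: n−4=j, d−9=u, r−4=n, r−9=i, s−4=o, a−9=r.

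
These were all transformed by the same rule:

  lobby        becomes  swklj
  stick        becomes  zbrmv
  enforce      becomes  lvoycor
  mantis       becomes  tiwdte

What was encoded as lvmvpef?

In lobby: l→s is +7, o→w is +8, b→k is +9, b→l is +10 — the shift increases by 1 each position. The shift increases by 1 at each position, starting from +7: 7, 8, 9, ….
Reversing it on lvmvpef: l−7=e, v−8=n, m−9=d, v−10=l, p−11=e, e−12=s, f−13=s.

endless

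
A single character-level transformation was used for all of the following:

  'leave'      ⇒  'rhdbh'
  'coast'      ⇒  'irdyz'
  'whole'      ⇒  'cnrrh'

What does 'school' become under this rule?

yinrrr

The shift depends on letter class: consonant l→r is +6, but vowel e→h is +3. Vowels shift forward by 3 and consonants shift forward by 6.
For school: s(cons)+6=y, c(cons)+6=i, h(cons)+6=n, o(vowel)+3=r, o(vowel)+3=r, l(cons)+6=r.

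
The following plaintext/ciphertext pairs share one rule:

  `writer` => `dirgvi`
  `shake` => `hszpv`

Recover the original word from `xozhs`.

Each pair mirrors across the alphabet (w↔d, r↔i, i↔r): positions sum to 25. Letters are reflected about the middle of the alphabet (position → 25−position): Atbash.
Decoding xozhs: x↔c, o↔l, z↔a, h↔s, s↔h.

clash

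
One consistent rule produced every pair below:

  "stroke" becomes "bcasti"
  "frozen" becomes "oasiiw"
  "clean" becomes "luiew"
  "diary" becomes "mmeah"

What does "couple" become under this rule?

lsyyui

The rule splits by letter class: vowels +4, consonants +9.
Applying it to couple: c(cons)+9=l, o(vowel)+4=s, u(vowel)+4=y, p(cons)+9=y, l(cons)+9=u, e(vowel)+4=i.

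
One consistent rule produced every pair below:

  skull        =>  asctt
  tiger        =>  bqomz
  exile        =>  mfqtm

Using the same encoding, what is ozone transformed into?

whwvm

It's a constant shift of +8 (ROT8).
Applying it to ozone: o+8=w, z+8=h, o+8=w, n+8=v, e+8=m.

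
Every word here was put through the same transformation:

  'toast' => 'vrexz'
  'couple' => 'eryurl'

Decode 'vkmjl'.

thief

In toast: t→v is +2, o→r is +3, a→e is +4, s→x is +5 — the shift increases by 1 each position. Letter i (0-indexed) is shifted by i+2, so successive shifts are 2, 3, 4, ….
Decoding vkmjl: v−2=t, k−3=h, m−4=i, j−5=e, l−6=f.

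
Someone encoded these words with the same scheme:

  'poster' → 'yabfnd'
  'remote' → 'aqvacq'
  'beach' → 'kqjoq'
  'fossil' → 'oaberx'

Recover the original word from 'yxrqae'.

The shifts repeat in a cycle of length 2: positions 0,1,… shift by +9, +12, then the pattern repeats.
Undoing it on yxrqae: y−9=p, x−12=l, r−9=i, q−12=e, a−9=r, e−12=s.

pliers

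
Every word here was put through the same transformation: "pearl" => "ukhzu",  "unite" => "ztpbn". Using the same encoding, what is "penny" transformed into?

In pearl: p→u is +5, e→k is +6, a→h is +7, r→z is +8 — the shift increases by 1 each position. The shift increases by 1 at each position, starting from +5: 5, 6, 7, ….
On penny: p+5=u, e+6=k, n+7=u, n+8=v, y+9=h.

ukuvh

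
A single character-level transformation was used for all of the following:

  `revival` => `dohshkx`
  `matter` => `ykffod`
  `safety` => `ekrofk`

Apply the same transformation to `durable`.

pedknxo

The shift depends on letter class: consonant r→d is +12, but vowel e→o is +10. Vowels shift forward by 10 and consonants shift forward by 12.
On durable: d(cons)+12=p, u(vowel)+10=e, r(cons)+12=d, a(vowel)+10=k, b(cons)+12=n, l(cons)+12=x, e(vowel)+10=o.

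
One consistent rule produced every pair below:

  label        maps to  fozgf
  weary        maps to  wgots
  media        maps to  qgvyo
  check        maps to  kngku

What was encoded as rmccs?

foggy

l(11)→f(5) and a(0)→o(14) fit y≡11x+14 (mod 26); the inverse of 11 mod 26 is 19. Each letter's alphabet position (a=0..z=25) is mapped through 11·x+14 mod 26 — an affine cipher.
Reversing it on rmccs: r(17)→19·(17−14)≡5=f; m(12)→19·(12−14)≡14=o; c(2)→19·(2−14)≡6=g; c(2)→19·(2−14)≡6=g; s(18)→19·(18−14)≡24=y (all mod 26).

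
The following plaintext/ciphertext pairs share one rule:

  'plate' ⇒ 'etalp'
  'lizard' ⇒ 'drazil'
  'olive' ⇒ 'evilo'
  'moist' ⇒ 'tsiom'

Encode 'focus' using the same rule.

sucof

The output letters match the input read backwards: plate reversed is etalp. The word is simply reversed.
For focus: reverse → sucof.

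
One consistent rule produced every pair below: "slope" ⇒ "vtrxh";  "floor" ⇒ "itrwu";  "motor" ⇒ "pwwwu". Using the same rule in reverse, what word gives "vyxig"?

squad

Shifts by position in slope: pos 0: s→v (+3), pos 1: l→t (+8), pos 2: o→r (+3), pos 3: p→x (+8) — repeating every 2. A repeating key of period 2 is used — shifts +3, +8 over and over.
Undoing it on vyxig: v−3=s, y−8=q, x−3=u, i−8=a, g−3=d.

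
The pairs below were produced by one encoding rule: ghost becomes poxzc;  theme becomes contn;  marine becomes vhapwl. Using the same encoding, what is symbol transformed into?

The shifts repeat in a cycle of length 2: positions 0,1,… shift by +9, +7, then the pattern repeats.
For symbol: s+9=b, y+7=f, m+9=v, b+7=i, o+9=x, l+7=s.

bfvixs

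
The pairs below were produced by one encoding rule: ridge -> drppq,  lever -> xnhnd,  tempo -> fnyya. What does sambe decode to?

grass

Shifts by position in ridge: pos 0: r→d (+12), pos 1: i→r (+9), pos 2: d→p (+12), pos 3: g→p (+9) — repeating every 2. A repeating key of period 2 is used — shifts +12, +9 over and over.
Decoding sambe: s−12=g, a−9=r, m−12=a, b−9=s, e−12=s.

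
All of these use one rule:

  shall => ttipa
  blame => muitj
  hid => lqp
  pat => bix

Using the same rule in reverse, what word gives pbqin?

Two steps: reverse the string, then apply a Caesar shift of +8.
Reversing it on pbqin: shift back: p−8=h, b−8=t, q−8=i, i−8=a, n−8=f → htiaf; then reverse → faith.

faith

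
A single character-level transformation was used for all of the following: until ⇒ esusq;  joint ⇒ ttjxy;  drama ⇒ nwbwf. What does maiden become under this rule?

It's a Vigenère-style cipher with numeric key [10,5,1]: position i shifts by key[i mod 3].
On maiden: m+10=w, a+5=f, i+1=j, d+10=n, e+5=j, n+1=o.

wfjnjo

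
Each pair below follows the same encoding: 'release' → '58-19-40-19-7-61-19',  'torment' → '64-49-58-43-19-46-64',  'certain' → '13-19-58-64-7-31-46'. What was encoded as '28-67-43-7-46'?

human

The formula is n = 3×(alphabet index, a=1) + 4.
Decoding 28-67-43-7-46: 28→(28−4)÷3=8=h, 67→(67−4)÷3=21=u, 43→(43−4)÷3=13=m, 7→(7−4)÷3=1=a, 46→(46−4)÷3=14=n.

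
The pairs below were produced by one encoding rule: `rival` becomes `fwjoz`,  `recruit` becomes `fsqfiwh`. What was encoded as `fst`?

Each letter is shifted forward by 14 in the alphabet (a Caesar shift of +14).
Reversing it on fst: f−14=r, s−14=e, t−14=f.

ref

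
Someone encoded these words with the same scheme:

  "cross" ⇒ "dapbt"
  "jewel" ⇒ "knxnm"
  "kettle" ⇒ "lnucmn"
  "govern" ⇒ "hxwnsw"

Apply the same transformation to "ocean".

plfjo

Shifts by position in cross: pos 0: c→d (+1), pos 1: r→a (+9), pos 2: o→p (+1), pos 3: s→b (+9) — repeating every 2. A repeating key of period 2 is used — shifts +1, +9 over and over.
For ocean: o+1=p, c+9=l, e+1=f, a+9=j, n+1=o.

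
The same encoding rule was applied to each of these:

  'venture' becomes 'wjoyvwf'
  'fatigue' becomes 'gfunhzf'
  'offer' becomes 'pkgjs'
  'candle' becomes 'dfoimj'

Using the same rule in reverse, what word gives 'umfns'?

Shifts by position in venture: pos 0: v→w (+1), pos 1: e→j (+5), pos 2: n→o (+1), pos 3: t→y (+5) — repeating every 2. A repeating key of period 2 is used — shifts +1, +5 over and over.
Undoing it on umfns: u−1=t, m−5=h, f−1=e, n−5=i, s−1=r.

their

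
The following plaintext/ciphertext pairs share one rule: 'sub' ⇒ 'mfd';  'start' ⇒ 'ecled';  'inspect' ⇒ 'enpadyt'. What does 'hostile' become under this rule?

pwtedzs

Two steps: reverse the string, then apply a Caesar shift of +11.
Applying it to hostile: reverse → elitsoh; then shift: e+11=p, l+11=w, i+11=t, t+11=e, s+11=d, o+11=z, h+11=s.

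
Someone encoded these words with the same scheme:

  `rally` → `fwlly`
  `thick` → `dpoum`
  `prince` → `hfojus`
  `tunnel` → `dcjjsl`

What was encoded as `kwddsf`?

matter

r(17)→f(5) and a(0)→w(22) fit y≡25x+22 (mod 26); the inverse of 25 mod 26 is 25. This is an affine cipher: with a=0,…,z=25, each position x becomes (25x+22) mod 26.
Undoing it on kwddsf: k(10)→25·(10−22)≡12=m; w(22)→25·(22−22)≡0=a; d(3)→25·(3−22)≡19=t; d(3)→25·(3−22)≡19=t; s(18)→25·(18−22)≡4=e; f(5)→25·(5−22)≡17=r (all mod 26).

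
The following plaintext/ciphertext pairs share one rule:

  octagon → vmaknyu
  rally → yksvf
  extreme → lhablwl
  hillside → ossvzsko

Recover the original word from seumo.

Shifts by position in octagon: pos 0: o→v (+7), pos 1: c→m (+10), pos 2: t→a (+7), pos 3: a→k (+10) — repeating every 2. A repeating key of period 2 is used — shifts +7, +10 over and over.
Decoding seumo: s−7=l, e−10=u, u−7=n, m−10=c, o−7=h.

lunch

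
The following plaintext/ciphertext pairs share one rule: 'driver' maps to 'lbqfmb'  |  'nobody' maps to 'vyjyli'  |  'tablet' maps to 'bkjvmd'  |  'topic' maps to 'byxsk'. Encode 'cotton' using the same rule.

Shifts by position in driver: pos 0: d→l (+8), pos 1: r→b (+10), pos 2: i→q (+8), pos 3: v→f (+10) — repeating every 2. The shifts repeat in a cycle of length 2: positions 0,1,… shift by +8, +10, then the pattern repeats.
On cotton: c+8=k, o+10=y, t+8=b, t+10=d, o+8=w, n+10=x.

kybdwx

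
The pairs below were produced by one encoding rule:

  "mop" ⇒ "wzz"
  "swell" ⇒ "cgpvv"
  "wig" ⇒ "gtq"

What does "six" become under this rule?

The shift depends on letter class: consonant m→w is +10, but vowel o→z is +11. The rule splits by letter class: vowels +11, consonants +10.
For six: s(cons)+10=c, i(vowel)+11=t, x(cons)+10=h.

cth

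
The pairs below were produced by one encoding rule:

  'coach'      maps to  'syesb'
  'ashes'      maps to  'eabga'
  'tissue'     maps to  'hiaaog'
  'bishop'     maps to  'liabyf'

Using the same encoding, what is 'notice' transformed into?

c(2)→s(18) and o(14)→y(24) fit y≡7x+4 (mod 26); the inverse of 7 mod 26 is 15. Each letter's alphabet position (a=0..z=25) is mapped through 7·x+4 mod 26 — an affine cipher.
On notice: n(13)→7·13+4≡17=r; o(14)→7·14+4≡24=y; t(19)→7·19+4≡7=h; i(8)→7·8+4≡8=i; c(2)→7·2+4≡18=s; e(4)→7·4+4≡6=g (all mod 26).

ryhisg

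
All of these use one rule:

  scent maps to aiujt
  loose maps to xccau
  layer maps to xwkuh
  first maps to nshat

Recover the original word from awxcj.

s(18)→a(0) and c(2)→i(8) fit y≡19x+22 (mod 26); the inverse of 19 mod 26 is 11. Each letter's alphabet position (a=0..z=25) is mapped through 19·x+22 mod 26 — an affine cipher.
Decoding awxcj: a(0)→11·(0−22)≡18=s; w(22)→11·(22−22)≡0=a; x(23)→11·(23−22)≡11=l; c(2)→11·(2−22)≡14=o; j(9)→11·(9−22)≡13=n (all mod 26).

salon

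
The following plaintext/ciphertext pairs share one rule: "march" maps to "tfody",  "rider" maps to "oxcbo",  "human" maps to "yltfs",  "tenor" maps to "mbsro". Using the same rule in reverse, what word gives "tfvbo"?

Treating letters as 0–25, the rule is x ↦ 25x + 5 (mod 26).
Reversing it on tfvbo: t(19)→25·(19−5)≡12=m; f(5)→25·(5−5)≡0=a; v(21)→25·(21−5)≡10=k; b(1)→25·(1−5)≡4=e; o(14)→25·(14−5)≡17=r (all mod 26).

maker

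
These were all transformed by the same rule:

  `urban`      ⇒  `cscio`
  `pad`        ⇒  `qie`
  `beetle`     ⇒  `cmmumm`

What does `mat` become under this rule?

The shift depends on letter class: consonant r→s is +1, but vowel u→c is +8. Two shifts are in play — +8 for a/e/i/o/u, +1 for every other letter.
On mat: m(cons)+1=n, a(vowel)+8=i, t(cons)+1=u.

niu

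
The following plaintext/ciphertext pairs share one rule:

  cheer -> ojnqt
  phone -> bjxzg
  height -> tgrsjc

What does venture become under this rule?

It's a Vigenère-style cipher with numeric key [12,2,9]: position i shifts by key[i mod 3].
For venture: v+12=h, e+2=g, n+9=w, t+12=f, u+2=w, r+9=a, e+12=q.

hgwfwaq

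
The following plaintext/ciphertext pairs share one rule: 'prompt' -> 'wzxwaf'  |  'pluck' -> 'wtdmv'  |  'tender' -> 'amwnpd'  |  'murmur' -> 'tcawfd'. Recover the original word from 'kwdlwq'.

In prompt: p→w is +7, r→z is +8, o→x is +9, m→w is +10 — the shift increases by 1 each position. The shift increases by 1 at each position, starting from +7: 7, 8, 9, ….
Undoing it on kwdlwq: k−7=d, w−8=o, d−9=u, l−10=b, w−11=l, q−12=e.

double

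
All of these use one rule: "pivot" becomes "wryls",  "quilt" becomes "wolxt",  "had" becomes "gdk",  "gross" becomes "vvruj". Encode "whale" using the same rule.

hodkz

The output letters match the input read backwards, each shifted +3: pivot reversed is tovip. Two steps: reverse the string, then apply a Caesar shift of +3.
Applying it to whale: reverse → elahw; then shift: e+3=h, l+3=o, a+3=d, h+3=k, w+3=z.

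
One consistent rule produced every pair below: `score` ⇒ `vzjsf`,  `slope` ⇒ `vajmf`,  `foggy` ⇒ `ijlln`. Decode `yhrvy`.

twist

s(18)→v(21) and c(2)→z(25) fit y≡3x+19 (mod 26); the inverse of 3 mod 26 is 9. This is an affine cipher: with a=0,…,z=25, each position x becomes (3x+19) mod 26.
Reversing it on yhrvy: y(24)→9·(24−19)≡19=t; h(7)→9·(7−19)≡22=w; r(17)→9·(17−19)≡8=i; v(21)→9·(21−19)≡18=s; y(24)→9·(24−19)≡19=t (all mod 26).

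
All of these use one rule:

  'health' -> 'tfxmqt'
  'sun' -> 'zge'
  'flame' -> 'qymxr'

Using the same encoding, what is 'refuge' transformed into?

The output letters match the input read backwards, each shifted +12: health reversed is htlaeh. The word is reversed, then every letter is shifted forward by 12.
For refuge: reverse → egufer; then shift: e+12=q, g+12=s, u+12=g, f+12=r, e+12=q, r+12=d.

qsgrqd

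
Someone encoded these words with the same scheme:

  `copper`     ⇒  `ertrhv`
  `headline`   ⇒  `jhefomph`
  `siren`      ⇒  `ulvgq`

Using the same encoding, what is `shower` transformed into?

Shifts by position in copper: pos 0: c→e (+2), pos 1: o→r (+3), pos 2: p→t (+4), pos 3: p→r (+2), pos 4: e→h (+3), pos 5: r→v (+4) — repeating every 3. It's a Vigenère-style cipher with numeric key [2,3,4]: position i shifts by key[i mod 3].
For shower: s+2=u, h+3=k, o+4=s, w+2=y, e+3=h, r+4=v.

uksyhv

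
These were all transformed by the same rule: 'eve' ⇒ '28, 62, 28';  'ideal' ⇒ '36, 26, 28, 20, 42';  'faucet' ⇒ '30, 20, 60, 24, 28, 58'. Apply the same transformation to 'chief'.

e(#5)→28 and v(#22)→62: differences scale by 2, so n = 2·pos + 18. Each letter becomes 2×(its alphabet position, a=1..z=26) + 18.
Applying it to chief: c=3→24, h=8→34, i=9→36, e=5→28, f=6→30.

24, 34, 36, 28, 30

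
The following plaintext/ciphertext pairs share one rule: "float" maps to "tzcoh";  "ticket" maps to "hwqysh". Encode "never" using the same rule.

bsjsf

Compare letters: f→t is +14, l→z is +14, o→c is +14 — a constant shift. Each letter is shifted forward by 14 in the alphabet (a Caesar shift of +14).
On never: n+14=b, e+14=s, v+14=j, e+14=s, r+14=f.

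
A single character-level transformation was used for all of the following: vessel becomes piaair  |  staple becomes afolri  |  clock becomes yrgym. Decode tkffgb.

button

This is an affine cipher: with a=0,…,z=25, each position x becomes (5x+14) mod 26.
Decoding tkffgb: t(19)→21·(19−14)≡1=b; k(10)→21·(10−14)≡20=u; f(5)→21·(5−14)≡19=t; f(5)→21·(5−14)≡19=t; g(6)→21·(6−14)≡14=o; b(1)→21·(1−14)≡13=n (all mod 26).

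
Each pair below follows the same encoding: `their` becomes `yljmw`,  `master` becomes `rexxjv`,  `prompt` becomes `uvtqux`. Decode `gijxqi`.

beetle

Shifts by position in their: pos 0: t→y (+5), pos 1: h→l (+4), pos 2: e→j (+5), pos 3: i→m (+4) — repeating every 2. The shifts repeat in a cycle of length 2: positions 0,1,… shift by +5, +4, then the pattern repeats.
Reversing it on gijxqi: g−5=b, i−4=e, j−5=e, x−4=t, q−5=l, i−4=e.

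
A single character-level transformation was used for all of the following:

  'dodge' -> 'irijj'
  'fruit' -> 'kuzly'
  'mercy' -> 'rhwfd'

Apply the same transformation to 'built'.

Shifts by position in dodge: pos 0: d→i (+5), pos 1: o→r (+3), pos 2: d→i (+5), pos 3: g→j (+3) — repeating every 2. A repeating key of period 2 is used — shifts +5, +3 over and over.
Applying it to built: b+5=g, u+3=x, i+5=n, l+3=o, t+5=y.

gxnoy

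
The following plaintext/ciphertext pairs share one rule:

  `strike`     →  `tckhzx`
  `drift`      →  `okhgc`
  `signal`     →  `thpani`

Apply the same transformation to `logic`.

ijphf

This is an affine cipher: with a=0,…,z=25, each position x becomes (9x+13) mod 26.
On logic: l(11)→9·11+13≡8=i; o(14)→9·14+13≡9=j; g(6)→9·6+13≡15=p; i(8)→9·8+13≡7=h; c(2)→9·2+13≡5=f (all mod 26).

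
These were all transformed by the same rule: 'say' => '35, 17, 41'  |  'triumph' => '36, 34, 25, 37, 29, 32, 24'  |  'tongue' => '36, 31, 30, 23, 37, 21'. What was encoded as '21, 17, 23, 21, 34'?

eager

The number is (letter's place in the alphabet, a=1) + 16.
Reversing it on 21, 17, 23, 21, 34: 21→(21−16)÷1=5=e, 17→(17−16)÷1=1=a, 23→(23−16)÷1=7=g, 21→(21−16)÷1=5=e, 34→(34−16)÷1=18=r.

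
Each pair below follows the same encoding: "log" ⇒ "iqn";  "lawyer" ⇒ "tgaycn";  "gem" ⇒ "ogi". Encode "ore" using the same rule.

The output letters match the input read backwards, each shifted +2: log reversed is gol. Read the word backwards and shift each letter +2.
Applying it to ore: reverse → ero; then shift: e+2=g, r+2=t, o+2=q.

gtq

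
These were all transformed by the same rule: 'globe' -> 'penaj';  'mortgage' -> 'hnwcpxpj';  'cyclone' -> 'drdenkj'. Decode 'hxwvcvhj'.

g(6)→p(15) and l(11)→e(4) fit y≡3x+23 (mod 26); the inverse of 3 mod 26 is 9. Each letter's alphabet position (a=0..z=25) is mapped through 3·x+23 mod 26 — an affine cipher.
Undoing it on hxwvcvhj: h(7)→9·(7−23)≡12=m; x(23)→9·(23−23)≡0=a; w(22)→9·(22−23)≡17=r; v(21)→9·(21−23)≡8=i; c(2)→9·(2−23)≡19=t; v(21)→9·(21−23)≡8=i; h(7)→9·(7−23)≡12=m; j(9)→9·(9−23)≡4=e (all mod 26).

maritime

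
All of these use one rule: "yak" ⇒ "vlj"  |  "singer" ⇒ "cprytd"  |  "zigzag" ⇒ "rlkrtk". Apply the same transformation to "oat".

elz

The output letters match the input read backwards, each shifted +11: yak reversed is kay. Read the word backwards and shift each letter +11.
Applying it to oat: reverse → tao; then shift: t+11=e, a+11=l, o+11=z.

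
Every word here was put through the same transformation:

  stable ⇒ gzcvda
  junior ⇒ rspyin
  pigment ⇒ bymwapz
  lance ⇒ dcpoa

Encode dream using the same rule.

s(18)→g(6) and t(19)→z(25) fit y≡19x+2 (mod 26); the inverse of 19 mod 26 is 11. Treating letters as 0–25, the rule is x ↦ 19x + 2 (mod 26).
For dream: d(3)→19·3+2≡7=h; r(17)→19·17+2≡13=n; e(4)→19·4+2≡0=a; a(0)→19·0+2≡2=c; m(12)→19·12+2≡22=w (all mod 26).

hnacw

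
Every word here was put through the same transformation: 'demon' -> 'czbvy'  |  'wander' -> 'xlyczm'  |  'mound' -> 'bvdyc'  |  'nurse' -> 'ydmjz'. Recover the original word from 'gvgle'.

total

d(3)→c(2) and e(4)→z(25) fit y≡23x+11 (mod 26); the inverse of 23 mod 26 is 17. Each letter's alphabet position (a=0..z=25) is mapped through 23·x+11 mod 26 — an affine cipher.
Undoing it on gvgle: g(6)→17·(6−11)≡19=t; v(21)→17·(21−11)≡14=o; g(6)→17·(6−11)≡19=t; l(11)→17·(11−11)≡0=a; e(4)→17·(4−11)≡11=l (all mod 26).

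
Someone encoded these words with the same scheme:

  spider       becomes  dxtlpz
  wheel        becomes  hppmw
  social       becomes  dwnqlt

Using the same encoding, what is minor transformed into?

Shifts by position in spider: pos 0: s→d (+11), pos 1: p→x (+8), pos 2: i→t (+11), pos 3: d→l (+8) — repeating every 2. The shifts repeat in a cycle of length 2: positions 0,1,… shift by +11, +8, then the pattern repeats.
Applying it to minor: m+11=x, i+8=q, n+11=y, o+8=w, r+11=c.

xqywc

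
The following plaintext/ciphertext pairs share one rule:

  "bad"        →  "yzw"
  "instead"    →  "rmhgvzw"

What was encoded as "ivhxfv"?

rescue

This is the alphabet-reversal cipher (Atbash): a becomes z, b becomes y, etc.
Reversing it on ivhxfv: i↔r, v↔e, h↔s, x↔c, f↔u, v↔e.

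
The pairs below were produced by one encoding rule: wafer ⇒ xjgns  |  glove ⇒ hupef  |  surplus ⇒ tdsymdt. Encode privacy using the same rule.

qajeblz

Shifts by position in wafer: pos 0: w→x (+1), pos 1: a→j (+9), pos 2: f→g (+1), pos 3: e→n (+9) — repeating every 2. The shifts repeat in a cycle of length 2: positions 0,1,… shift by +1, +9, then the pattern repeats.
Applying it to privacy: p+1=q, r+9=a, i+1=j, v+9=e, a+1=b, c+9=l, y+1=z.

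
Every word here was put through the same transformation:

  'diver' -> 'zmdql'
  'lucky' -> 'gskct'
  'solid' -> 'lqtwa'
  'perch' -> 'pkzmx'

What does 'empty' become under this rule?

gbxum

The output letters match the input read backwards, each shifted +8: diver reversed is revid. Two steps: reverse the string, then apply a Caesar shift of +8.
Applying it to empty: reverse → ytpme; then shift: y+8=g, t+8=b, p+8=x, m+8=u, e+8=m.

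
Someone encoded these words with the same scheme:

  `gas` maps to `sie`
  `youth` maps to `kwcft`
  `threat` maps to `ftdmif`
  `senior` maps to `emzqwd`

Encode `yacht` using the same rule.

kiotf

The rule splits by letter class: vowels +8, consonants +12.
For yacht: y(cons)+12=k, a(vowel)+8=i, c(cons)+12=o, h(cons)+12=t, t(cons)+12=f.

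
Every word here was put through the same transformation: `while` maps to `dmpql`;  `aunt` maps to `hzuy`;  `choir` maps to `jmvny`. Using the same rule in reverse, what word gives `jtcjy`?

Shifts by position in while: pos 0: w→d (+7), pos 1: h→m (+5), pos 2: i→p (+7), pos 3: l→q (+5) — repeating every 2. The shifts repeat in a cycle of length 2: positions 0,1,… shift by +7, +5, then the pattern repeats.
Undoing it on jtcjy: j−7=c, t−5=o, c−7=v, j−5=e, y−7=r.

cover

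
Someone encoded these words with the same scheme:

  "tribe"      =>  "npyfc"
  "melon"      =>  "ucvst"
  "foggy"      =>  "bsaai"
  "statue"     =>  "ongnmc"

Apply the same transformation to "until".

t(19)→n(13) and r(17)→p(15) fit y≡25x+6 (mod 26); the inverse of 25 mod 26 is 25. Treating letters as 0–25, the rule is x ↦ 25x + 6 (mod 26).
On until: u(20)→25·20+6≡12=m; n(13)→25·13+6≡19=t; t(19)→25·19+6≡13=n; i(8)→25·8+6≡24=y; l(11)→25·11+6≡21=v (all mod 26).

mtnyv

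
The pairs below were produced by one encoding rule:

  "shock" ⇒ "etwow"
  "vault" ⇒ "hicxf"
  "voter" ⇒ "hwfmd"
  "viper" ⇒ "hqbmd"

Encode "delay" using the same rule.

The shift depends on letter class: consonant s→e is +12, but vowel o→w is +8. Vowels shift forward by 8 and consonants shift forward by 12.
For delay: d(cons)+12=p, e(vowel)+8=m, l(cons)+12=x, a(vowel)+8=i, y(cons)+12=k.

pmxik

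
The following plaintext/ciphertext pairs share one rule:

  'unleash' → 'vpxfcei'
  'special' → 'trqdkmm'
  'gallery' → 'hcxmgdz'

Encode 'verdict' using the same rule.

wgdekou

Shifts by position in unleash: pos 0: u→v (+1), pos 1: n→p (+2), pos 2: l→x (+12), pos 3: e→f (+1), pos 4: a→c (+2), pos 5: s→e (+12) — repeating every 3. The shifts repeat in a cycle of length 3: positions 0,1,… shift by +1, +2, +12, then the pattern repeats.
On verdict: v+1=w, e+2=g, r+12=d, d+1=e, i+2=k, c+12=o, t+1=u.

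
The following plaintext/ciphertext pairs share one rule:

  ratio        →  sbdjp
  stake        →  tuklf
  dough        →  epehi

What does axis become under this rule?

byst

A repeating key of period 3 is used — shifts +1, +1, +10 over and over.
Applying it to axis: a+1=b, x+1=y, i+10=s, s+1=t.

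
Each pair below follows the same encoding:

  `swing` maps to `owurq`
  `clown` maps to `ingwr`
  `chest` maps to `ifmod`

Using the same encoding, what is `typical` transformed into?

s(18)→o(14) and w(22)→w(22) fit y≡15x+4 (mod 26); the inverse of 15 mod 26 is 7. This is an affine cipher: with a=0,…,z=25, each position x becomes (15x+4) mod 26.
For typical: t(19)→15·19+4≡3=d; y(24)→15·24+4≡0=a; p(15)→15·15+4≡21=v; i(8)→15·8+4≡20=u; c(2)→15·2+4≡8=i; a(0)→15·0+4≡4=e; l(11)→15·11+4≡13=n (all mod 26).

davuien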